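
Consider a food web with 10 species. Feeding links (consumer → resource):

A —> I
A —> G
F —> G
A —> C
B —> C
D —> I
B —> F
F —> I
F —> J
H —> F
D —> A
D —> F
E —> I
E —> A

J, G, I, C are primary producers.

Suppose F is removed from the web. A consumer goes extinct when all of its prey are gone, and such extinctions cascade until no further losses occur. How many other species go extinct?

1

Remove F.
Round 1: H (all prey gone) → extinct.
No further losses. Total secondary extinctions: 1.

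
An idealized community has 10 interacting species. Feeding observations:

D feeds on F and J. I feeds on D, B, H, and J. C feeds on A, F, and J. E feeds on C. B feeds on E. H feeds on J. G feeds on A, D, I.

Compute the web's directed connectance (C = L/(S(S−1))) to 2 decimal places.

The web has S = 10 species and L = 15 feeding links.
C = L / (S(S−1)) = 15 / 90 = 0.1667 ≈ 0.17.

C = 0.17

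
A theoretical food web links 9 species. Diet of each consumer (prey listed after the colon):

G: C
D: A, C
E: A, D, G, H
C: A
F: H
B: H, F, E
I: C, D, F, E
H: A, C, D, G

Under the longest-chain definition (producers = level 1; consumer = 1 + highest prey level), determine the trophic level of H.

A is a producer → level 1.
C eats A → level 2.
D eats C (level 2); other prey at levels: A 1 → level 3.
H eats D (level 3); other prey at levels: A 1, C 2, G 3 → level 4.

Trophic level 4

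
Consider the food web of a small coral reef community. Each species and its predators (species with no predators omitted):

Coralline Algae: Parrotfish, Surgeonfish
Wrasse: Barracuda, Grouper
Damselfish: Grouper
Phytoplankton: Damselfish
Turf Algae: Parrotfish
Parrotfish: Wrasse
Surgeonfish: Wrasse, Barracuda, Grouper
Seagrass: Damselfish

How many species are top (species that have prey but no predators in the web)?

2

Top species (has prey, but nothing eats it): Barracuda, Grouper.
Count: 2.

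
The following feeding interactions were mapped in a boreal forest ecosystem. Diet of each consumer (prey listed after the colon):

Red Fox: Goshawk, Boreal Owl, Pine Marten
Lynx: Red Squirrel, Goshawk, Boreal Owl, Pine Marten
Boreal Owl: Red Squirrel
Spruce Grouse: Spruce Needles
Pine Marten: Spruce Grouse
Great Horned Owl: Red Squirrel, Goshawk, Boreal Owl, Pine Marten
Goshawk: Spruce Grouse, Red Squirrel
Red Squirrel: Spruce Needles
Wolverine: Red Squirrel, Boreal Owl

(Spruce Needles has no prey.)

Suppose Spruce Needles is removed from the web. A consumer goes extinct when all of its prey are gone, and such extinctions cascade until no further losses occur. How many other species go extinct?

9

Remove Spruce Needles.
Round 1: Spruce Grouse (all prey gone), Red Squirrel (all prey gone) → extinct.
Round 2: Goshawk (all prey gone), Boreal Owl (all prey gone), Pine Marten (all prey gone) → extinct.
Round 3: Great Horned Owl (all prey gone), Wolverine (all prey gone), Lynx (all prey gone), Red Fox (all prey gone) → extinct.
No further losses. Total secondary extinctions: 9.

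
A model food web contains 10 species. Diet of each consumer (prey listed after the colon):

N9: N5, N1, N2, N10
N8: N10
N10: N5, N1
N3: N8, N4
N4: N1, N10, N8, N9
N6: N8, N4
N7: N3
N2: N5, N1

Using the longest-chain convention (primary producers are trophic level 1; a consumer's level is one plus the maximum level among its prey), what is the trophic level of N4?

N5 is a producer → level 1.
N10 eats N5 (level 1); other prey at levels: N1 1 → level 2.
N8 eats N10 → level 3.
N4 eats N8 (level 3); other prey at levels: N1 1, N10 2, N9 3 → level 4.

Trophic level 4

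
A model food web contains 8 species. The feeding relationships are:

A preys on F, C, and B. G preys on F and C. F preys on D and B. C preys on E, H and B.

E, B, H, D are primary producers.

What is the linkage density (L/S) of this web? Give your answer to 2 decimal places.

There are L = 10 links among S = 8 species.
L/S = 10/8 = 1.2500 ≈ 1.25.

L/S = 1.25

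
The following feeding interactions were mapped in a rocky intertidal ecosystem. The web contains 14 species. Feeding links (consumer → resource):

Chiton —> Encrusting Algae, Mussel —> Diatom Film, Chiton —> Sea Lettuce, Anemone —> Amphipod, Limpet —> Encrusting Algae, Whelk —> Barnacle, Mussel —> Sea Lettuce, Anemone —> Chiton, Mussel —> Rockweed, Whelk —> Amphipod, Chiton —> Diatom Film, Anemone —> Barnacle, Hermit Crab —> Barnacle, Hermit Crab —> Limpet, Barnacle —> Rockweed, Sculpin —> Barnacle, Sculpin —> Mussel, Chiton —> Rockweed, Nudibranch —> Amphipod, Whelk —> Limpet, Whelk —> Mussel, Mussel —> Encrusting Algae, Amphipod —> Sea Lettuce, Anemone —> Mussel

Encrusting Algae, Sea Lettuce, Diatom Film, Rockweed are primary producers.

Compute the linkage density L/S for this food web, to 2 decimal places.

L/S = 1.71

There are L = 24 links among S = 14 species.
L/S = 24/14 = 1.7143 ≈ 1.71.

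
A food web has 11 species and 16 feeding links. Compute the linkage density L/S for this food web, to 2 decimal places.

There are L = 16 links among S = 11 species.
L/S = 16/11 = 1.4545 ≈ 1.45.

L/S = 1.45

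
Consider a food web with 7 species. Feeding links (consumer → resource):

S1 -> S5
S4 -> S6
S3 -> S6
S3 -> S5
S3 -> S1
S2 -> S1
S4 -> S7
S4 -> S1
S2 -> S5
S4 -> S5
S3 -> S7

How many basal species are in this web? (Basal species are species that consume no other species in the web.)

Basal species (no prey listed): S7, S6, S5.
Count: 3.

3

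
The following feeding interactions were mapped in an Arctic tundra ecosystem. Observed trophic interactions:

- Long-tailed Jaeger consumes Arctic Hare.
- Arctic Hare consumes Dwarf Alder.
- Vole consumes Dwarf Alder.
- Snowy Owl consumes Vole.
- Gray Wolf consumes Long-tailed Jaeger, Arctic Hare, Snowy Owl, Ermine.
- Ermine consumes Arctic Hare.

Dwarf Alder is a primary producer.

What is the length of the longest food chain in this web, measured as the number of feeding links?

3 links

One longest chain: Dwarf Alder → Vole → Snowy Owl → Gray Wolf.
It has 4 species and 3 links.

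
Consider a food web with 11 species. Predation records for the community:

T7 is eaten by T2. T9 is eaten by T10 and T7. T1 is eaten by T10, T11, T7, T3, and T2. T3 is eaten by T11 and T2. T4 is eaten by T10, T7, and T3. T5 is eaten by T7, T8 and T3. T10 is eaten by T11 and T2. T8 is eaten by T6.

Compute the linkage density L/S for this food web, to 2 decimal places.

L/S = 1.73

There are L = 19 links among S = 11 species.
L/S = 19/11 = 1.7273 ≈ 1.73.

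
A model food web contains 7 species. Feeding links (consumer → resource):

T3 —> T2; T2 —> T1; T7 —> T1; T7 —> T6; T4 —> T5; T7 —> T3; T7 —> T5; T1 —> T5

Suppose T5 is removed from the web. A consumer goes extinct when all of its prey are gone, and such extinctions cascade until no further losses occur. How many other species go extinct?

4

Remove T5.
Round 1: T1 (all prey gone), T4 (all prey gone) → extinct.
Round 2: T2 (all prey gone) → extinct.
Round 3: T3 (all prey gone) → extinct.
No further losses. Total secondary extinctions: 4.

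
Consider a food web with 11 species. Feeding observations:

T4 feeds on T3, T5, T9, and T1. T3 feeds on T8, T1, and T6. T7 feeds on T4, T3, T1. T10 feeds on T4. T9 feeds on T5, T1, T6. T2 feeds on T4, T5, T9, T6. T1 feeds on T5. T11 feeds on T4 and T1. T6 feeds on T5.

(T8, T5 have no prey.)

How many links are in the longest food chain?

4 links

One longest chain: T5 → T6 → T3 → T4 → T7.
It has 5 species and 4 links.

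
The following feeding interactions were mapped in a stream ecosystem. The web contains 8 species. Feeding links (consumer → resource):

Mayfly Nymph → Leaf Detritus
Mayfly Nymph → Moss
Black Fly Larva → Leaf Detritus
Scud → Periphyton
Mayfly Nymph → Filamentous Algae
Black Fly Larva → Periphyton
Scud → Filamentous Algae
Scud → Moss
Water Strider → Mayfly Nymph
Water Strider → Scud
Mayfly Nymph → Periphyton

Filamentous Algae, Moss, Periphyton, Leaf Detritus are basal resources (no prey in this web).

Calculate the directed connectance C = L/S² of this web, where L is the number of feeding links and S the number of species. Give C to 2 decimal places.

C = 0.17

The web has S = 8 species and L = 11 feeding links.
C = L / S² = 11 / 64 = 0.1719 ≈ 0.17.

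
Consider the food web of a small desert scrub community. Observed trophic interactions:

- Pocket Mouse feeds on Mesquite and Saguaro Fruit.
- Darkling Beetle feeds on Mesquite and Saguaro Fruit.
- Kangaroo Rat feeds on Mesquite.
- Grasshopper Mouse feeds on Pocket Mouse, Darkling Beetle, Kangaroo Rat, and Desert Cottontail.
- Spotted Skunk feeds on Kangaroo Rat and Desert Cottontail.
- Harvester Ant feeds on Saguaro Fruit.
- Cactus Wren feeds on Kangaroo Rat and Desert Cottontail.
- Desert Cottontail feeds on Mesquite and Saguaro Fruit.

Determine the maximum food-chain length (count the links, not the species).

2 links

One longest chain: Mesquite → Kangaroo Rat → Cactus Wren.
It has 3 species and 2 links.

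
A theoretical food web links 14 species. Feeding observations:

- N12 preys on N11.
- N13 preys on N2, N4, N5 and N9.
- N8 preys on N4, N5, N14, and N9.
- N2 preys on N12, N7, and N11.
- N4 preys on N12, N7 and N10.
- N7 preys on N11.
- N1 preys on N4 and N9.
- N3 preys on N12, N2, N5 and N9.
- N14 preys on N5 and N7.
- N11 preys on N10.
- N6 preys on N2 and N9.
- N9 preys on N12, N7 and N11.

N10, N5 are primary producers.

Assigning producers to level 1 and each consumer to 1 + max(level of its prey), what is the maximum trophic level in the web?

5

Producers (level 1): N10, N5.
N10 → N11 → N7 → N2 → N13 gives N13 level 5.
No species has a prey at level 5, so no species reaches level 6.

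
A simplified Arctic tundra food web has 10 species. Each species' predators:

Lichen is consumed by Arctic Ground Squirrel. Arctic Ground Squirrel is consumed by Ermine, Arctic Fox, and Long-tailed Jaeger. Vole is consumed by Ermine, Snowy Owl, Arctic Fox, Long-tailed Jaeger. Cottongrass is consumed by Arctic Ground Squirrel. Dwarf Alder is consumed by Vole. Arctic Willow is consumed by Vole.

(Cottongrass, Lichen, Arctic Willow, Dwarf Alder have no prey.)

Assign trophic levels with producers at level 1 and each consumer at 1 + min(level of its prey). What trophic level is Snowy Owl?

Trophic level 3

Arctic Willow is a producer → level 1.
Vole eats Arctic Willow → level 2.
Snowy Owl eats Vole → level 3.
No prey of Snowy Owl is below level 2, so 3 is the minimum.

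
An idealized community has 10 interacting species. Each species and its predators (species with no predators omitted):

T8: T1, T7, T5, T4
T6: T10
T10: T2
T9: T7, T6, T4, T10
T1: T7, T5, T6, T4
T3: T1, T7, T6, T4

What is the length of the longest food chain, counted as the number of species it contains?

One longest chain: T3 → T1 → T6 → T10 → T2.
It has 5 species and 4 links.

5 species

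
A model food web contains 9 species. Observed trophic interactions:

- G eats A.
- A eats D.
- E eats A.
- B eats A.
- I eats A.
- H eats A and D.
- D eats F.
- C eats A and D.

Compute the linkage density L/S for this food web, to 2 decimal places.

There are L = 10 links among S = 9 species.
L/S = 10/9 = 1.1111 ≈ 1.11.

L/S = 1.11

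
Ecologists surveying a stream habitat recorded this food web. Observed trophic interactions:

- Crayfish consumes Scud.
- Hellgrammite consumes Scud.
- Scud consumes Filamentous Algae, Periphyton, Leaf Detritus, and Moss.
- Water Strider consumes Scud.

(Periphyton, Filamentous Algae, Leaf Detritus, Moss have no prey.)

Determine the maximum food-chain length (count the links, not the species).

One longest chain: Periphyton → Scud → Water Strider.
It has 3 species and 2 links.

2 links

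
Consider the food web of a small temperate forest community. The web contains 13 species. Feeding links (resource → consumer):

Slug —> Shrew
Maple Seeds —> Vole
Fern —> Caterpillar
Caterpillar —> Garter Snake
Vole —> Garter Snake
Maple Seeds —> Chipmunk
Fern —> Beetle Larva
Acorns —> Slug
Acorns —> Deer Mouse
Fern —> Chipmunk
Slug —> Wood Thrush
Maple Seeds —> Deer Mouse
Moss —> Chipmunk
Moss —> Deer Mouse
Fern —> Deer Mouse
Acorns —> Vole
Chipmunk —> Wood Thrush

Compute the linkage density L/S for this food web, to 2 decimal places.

L/S = 1.31

There are L = 17 links among S = 13 species.
L/S = 17/13 = 1.3077 ≈ 1.31.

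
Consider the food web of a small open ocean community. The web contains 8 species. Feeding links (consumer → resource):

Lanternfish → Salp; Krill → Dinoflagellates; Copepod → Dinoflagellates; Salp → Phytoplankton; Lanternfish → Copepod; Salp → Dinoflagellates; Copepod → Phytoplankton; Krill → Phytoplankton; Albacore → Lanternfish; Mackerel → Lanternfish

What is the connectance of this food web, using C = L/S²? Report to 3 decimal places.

The web has S = 8 species and L = 10 feeding links.
C = L / S² = 10 / 64 = 0.1562 ≈ 0.156.

C = 0.156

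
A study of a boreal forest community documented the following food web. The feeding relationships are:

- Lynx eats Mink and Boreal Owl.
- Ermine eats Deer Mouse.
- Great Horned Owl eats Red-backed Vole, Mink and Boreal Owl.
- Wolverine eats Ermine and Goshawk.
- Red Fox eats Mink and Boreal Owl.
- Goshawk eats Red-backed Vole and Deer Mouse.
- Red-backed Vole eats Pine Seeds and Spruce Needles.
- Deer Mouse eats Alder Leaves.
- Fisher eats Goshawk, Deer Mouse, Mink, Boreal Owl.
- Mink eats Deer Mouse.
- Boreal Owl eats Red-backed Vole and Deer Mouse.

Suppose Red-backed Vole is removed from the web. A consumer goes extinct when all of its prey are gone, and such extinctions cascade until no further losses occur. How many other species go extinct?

0

Remove Red-backed Vole.
Every predator of it retains at least one other prey: Boreal Owl still has Deer Mouse; Goshawk still has Deer Mouse; Great Horned Owl still has Boreal Owl, Mink.
No consumer loses all prey, so no secondary extinctions occur.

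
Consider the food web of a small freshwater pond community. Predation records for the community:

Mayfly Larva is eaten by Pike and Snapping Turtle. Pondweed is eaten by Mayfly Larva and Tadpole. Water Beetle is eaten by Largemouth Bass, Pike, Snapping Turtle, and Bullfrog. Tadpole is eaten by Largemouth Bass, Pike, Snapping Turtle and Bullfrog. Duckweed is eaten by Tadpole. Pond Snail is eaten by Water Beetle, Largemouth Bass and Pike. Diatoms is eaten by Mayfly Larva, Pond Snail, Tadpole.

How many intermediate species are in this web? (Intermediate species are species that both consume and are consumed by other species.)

Intermediate species (has both prey and predators): Mayfly Larva, Pond Snail, Tadpole, Water Beetle.
Count: 4.

4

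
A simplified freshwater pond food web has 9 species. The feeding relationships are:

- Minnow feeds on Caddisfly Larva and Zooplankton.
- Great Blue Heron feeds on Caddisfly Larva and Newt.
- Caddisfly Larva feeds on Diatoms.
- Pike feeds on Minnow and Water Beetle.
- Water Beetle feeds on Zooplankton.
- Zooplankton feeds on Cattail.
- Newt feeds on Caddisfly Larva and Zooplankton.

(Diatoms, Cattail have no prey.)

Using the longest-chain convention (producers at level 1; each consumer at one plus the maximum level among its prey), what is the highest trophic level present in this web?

Producers (level 1): Diatoms, Cattail.
Cattail → Zooplankton → Newt → Great Blue Heron gives Great Blue Heron level 4.
No species has a prey at level 4, so no species reaches level 5.

4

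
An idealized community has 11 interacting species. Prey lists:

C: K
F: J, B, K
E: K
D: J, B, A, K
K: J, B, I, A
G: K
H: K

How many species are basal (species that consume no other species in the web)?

4

Basal species (no prey listed): J, B, I, A.
Count: 4.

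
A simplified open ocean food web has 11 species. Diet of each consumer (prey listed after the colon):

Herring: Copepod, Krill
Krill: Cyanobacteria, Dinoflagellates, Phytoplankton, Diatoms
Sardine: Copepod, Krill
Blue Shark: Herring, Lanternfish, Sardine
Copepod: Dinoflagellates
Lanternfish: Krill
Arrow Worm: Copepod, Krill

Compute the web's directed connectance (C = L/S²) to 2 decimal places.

The web has S = 11 species and L = 15 feeding links.
C = L / S² = 15 / 121 = 0.1240 ≈ 0.12.

C = 0.12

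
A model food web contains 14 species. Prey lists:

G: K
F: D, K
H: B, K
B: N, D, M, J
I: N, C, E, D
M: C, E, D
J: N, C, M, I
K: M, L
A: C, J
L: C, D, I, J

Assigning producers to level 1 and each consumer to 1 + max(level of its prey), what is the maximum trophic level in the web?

6

Producers (level 1): N, C, E, D.
C → M → J → L → K → F gives F level 6.
No species has a prey at level 6, so no species reaches level 7.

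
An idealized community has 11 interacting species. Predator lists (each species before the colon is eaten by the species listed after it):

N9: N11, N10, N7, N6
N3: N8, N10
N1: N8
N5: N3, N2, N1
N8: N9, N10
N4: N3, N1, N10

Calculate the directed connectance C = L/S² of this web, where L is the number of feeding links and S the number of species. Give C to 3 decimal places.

The web has S = 11 species and L = 15 feeding links.
C = L / S² = 15 / 121 = 0.1240 ≈ 0.124.

C = 0.124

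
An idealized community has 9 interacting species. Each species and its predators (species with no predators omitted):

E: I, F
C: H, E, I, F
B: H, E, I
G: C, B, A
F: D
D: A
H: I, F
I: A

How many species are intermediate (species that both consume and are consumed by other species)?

Intermediate species (has both prey and predators): C, B, H, E, I, F, D.
Count: 7.

7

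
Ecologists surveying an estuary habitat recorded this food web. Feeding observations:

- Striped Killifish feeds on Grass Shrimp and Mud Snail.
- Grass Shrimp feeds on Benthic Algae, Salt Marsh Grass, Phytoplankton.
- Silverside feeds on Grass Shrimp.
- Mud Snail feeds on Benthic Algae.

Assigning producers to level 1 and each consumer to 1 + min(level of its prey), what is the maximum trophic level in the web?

3

Producers (level 1): Phytoplankton, Salt Marsh Grass, Benthic Algae.
Following each consumer down to its lowest-level prey: Phytoplankton → Grass Shrimp → Striped Killifish (levels 1 through 3).
All prey of Striped Killifish (Grass Shrimp 2, Mud Snail 2) are at level 2 or above, so Striped Killifish is at level 1 + 2 = 3.
Every consumer has at least one prey at level 2 or below, so none exceeds level 3.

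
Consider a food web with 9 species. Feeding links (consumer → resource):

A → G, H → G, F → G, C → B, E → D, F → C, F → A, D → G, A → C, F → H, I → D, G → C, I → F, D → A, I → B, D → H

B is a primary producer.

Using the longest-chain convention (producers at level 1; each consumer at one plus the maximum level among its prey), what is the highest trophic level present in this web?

6

Producers (level 1): B.
B → C → G → A → D → E gives E level 6.
No species has a prey at level 6, so no species reaches level 7.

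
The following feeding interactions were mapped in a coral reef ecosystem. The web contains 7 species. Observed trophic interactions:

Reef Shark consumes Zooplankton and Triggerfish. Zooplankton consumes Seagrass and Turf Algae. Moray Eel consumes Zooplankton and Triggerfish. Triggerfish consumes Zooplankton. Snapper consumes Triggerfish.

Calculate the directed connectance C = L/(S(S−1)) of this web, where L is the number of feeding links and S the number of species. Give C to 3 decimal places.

The web has S = 7 species and L = 8 feeding links.
C = L / (S(S−1)) = 8 / 42 = 0.1905 ≈ 0.190.

C = 0.190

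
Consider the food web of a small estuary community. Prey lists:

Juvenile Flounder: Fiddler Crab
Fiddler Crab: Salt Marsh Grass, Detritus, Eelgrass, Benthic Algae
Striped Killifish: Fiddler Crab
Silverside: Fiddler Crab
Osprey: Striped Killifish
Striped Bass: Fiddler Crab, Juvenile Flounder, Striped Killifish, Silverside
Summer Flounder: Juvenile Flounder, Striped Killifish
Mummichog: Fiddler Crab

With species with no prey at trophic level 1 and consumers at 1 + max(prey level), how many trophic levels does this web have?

4

Basal resources (level 1): Salt Marsh Grass, Detritus, Eelgrass, Benthic Algae.
Salt Marsh Grass → Fiddler Crab → Silverside → Striped Bass gives Striped Bass level 4.
No species has a prey at level 4, so no species reaches level 5.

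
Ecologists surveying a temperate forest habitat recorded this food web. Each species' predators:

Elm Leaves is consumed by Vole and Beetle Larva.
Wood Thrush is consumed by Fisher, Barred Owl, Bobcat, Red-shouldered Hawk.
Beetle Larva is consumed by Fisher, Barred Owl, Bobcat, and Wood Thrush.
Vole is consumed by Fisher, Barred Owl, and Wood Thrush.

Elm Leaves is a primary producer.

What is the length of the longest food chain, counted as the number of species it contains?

4 species

One longest chain: Elm Leaves → Beetle Larva → Wood Thrush → Red-shouldered Hawk.
It has 4 species and 3 links.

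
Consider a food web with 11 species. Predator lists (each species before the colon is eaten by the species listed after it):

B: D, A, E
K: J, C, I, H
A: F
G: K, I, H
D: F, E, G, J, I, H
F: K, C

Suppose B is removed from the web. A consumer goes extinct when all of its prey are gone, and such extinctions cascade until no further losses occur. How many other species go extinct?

10

Remove B.
Round 1: D (all prey gone), A (all prey gone) → extinct.
Round 2: F (all prey gone), E (all prey gone), G (all prey gone) → extinct.
Round 3: K (all prey gone) → extinct.
Round 4: J (all prey gone), C (all prey gone), I (all prey gone), H (all prey gone) → extinct.
No further losses. Total secondary extinctions: 10.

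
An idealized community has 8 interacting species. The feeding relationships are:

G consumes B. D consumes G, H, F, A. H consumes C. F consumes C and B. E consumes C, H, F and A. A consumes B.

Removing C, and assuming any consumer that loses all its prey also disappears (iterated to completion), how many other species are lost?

1

Remove C.
Round 1: H (all prey gone) → extinct.
No further losses. Total secondary extinctions: 1.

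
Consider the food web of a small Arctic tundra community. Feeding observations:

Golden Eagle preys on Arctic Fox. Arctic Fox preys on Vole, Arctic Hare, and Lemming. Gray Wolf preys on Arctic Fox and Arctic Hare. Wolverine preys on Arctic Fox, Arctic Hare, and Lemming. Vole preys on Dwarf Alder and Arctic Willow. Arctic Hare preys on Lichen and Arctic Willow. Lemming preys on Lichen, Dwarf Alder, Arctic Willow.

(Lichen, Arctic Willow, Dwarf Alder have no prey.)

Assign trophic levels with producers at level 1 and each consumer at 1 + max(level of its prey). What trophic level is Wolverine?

Trophic level 4

Lichen is a producer → level 1.
Arctic Hare eats Lichen (level 1); other prey at levels: Arctic Willow 1 → level 2.
Arctic Fox eats Arctic Hare (level 2); other prey at levels: Lemming 2, Vole 2 → level 3.
Wolverine eats Arctic Fox (level 3); other prey at levels: Arctic Hare 2, Lemming 2 → level 4.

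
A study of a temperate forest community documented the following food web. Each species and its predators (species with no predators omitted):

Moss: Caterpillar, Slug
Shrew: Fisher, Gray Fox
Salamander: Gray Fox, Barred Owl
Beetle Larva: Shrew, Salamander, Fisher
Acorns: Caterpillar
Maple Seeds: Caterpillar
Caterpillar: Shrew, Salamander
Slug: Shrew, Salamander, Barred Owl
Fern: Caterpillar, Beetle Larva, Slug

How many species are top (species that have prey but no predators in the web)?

3

Top species (has prey, but nothing eats it): Fisher, Gray Fox, Barred Owl.
Count: 3.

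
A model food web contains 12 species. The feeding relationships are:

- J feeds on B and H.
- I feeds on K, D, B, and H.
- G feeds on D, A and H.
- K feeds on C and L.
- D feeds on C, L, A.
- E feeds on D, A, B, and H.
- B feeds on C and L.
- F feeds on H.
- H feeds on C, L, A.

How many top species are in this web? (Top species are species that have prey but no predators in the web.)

Top species (has prey, but nothing eats it): G, F, I, E, J.
Count: 5.

5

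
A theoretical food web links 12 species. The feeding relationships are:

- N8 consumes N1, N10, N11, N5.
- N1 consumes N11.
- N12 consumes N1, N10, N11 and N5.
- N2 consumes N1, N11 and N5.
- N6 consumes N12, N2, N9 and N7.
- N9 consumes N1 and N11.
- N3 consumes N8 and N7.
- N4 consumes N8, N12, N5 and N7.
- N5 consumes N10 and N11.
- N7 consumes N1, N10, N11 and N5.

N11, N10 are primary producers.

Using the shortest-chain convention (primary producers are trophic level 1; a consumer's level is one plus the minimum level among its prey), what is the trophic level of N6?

N11 is a producer → level 1.
N9 eats N11 → level 2.
N6 eats N9 → level 3.
No prey of N6 is below level 2, so 3 is the minimum.

Trophic level 3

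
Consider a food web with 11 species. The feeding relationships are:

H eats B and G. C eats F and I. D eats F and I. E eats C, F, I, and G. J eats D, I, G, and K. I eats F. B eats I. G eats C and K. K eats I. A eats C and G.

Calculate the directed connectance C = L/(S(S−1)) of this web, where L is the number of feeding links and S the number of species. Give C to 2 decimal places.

C = 0.19

The web has S = 11 species and L = 21 feeding links.
C = L / (S(S−1)) = 21 / 110 = 0.1909 ≈ 0.19.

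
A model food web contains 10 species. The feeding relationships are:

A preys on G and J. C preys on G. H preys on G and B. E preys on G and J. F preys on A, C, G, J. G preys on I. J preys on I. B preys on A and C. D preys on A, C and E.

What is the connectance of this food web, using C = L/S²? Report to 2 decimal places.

C = 0.18

The web has S = 10 species and L = 18 feeding links.
C = L / S² = 18 / 100 = 0.1800 ≈ 0.18.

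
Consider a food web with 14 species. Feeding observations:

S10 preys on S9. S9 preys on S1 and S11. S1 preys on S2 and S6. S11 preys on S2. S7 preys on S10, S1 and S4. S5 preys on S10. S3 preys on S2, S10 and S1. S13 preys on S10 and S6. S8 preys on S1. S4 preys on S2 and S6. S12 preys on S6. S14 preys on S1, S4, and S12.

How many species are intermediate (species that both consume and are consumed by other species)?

6

Intermediate species (has both prey and predators): S11, S4, S12, S1, S9, S10.
Count: 6.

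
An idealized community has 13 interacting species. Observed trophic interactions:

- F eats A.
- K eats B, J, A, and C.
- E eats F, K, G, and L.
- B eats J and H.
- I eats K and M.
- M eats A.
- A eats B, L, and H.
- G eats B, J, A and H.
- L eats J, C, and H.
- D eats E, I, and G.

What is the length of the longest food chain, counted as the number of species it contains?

One longest chain: J → L → A → K → E → D.
It has 6 species and 5 links.

6 species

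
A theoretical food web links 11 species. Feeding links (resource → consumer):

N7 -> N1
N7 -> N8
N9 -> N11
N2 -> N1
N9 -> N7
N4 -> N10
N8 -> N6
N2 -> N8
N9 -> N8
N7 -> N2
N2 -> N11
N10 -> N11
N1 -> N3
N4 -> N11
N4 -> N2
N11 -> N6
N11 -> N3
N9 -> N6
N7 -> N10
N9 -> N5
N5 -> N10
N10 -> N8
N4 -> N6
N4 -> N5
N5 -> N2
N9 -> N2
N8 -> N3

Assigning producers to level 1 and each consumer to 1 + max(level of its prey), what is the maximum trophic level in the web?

Producers (level 1): N4, N9.
N9 → N7 → N10 → N11 → N6 gives N6 level 5.
No species has a prey at level 5, so no species reaches level 6.

5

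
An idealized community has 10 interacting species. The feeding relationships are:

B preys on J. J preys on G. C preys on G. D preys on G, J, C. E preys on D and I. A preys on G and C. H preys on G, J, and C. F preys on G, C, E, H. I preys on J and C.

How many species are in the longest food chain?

One longest chain: G → J → D → E → F.
It has 5 species and 4 links.

5 species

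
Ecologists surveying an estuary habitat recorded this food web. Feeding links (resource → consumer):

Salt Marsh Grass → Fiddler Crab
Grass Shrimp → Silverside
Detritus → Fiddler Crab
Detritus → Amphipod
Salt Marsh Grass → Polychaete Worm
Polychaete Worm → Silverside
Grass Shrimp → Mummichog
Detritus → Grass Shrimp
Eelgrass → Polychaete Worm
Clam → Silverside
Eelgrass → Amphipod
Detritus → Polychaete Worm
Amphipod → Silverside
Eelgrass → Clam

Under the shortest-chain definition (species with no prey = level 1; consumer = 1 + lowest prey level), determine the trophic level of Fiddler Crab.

Trophic level 2

Salt Marsh Grass has no prey (basal) → level 1.
Fiddler Crab eats Salt Marsh Grass → level 2.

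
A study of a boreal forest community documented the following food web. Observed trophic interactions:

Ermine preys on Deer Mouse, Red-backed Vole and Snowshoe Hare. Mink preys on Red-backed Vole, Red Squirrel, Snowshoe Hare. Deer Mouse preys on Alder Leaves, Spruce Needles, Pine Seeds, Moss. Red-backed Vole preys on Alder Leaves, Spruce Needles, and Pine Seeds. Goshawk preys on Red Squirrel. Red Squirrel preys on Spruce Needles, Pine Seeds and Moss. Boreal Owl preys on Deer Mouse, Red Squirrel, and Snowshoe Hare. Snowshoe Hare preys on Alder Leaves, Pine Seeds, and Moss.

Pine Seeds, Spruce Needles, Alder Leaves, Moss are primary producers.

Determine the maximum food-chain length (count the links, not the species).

2 links

One longest chain: Pine Seeds → Red Squirrel → Goshawk.
It has 3 species and 2 links.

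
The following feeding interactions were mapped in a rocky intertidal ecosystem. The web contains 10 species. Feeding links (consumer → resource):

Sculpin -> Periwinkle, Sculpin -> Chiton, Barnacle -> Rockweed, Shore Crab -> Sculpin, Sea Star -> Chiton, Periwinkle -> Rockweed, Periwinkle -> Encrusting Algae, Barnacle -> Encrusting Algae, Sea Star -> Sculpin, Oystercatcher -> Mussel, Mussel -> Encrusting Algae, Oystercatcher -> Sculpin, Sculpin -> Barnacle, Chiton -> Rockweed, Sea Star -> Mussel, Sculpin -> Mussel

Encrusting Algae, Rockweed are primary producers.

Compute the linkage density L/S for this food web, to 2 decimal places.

There are L = 16 links among S = 10 species.
L/S = 16/10 = 1.6000 ≈ 1.60.

L/S = 1.60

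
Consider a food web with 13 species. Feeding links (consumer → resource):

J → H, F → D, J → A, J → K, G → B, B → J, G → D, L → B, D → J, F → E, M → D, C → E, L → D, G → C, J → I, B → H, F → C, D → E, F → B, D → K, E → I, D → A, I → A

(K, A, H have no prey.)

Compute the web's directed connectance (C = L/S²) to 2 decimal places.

C = 0.14

The web has S = 13 species and L = 23 feeding links.
C = L / S² = 23 / 169 = 0.1361 ≈ 0.14.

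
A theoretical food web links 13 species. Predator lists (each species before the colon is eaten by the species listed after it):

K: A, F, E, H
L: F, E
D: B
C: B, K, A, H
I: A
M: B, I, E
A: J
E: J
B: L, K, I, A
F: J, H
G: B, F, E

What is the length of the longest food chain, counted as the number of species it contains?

One longest chain: M → B → K → A → J.
It has 5 species and 4 links.

5 species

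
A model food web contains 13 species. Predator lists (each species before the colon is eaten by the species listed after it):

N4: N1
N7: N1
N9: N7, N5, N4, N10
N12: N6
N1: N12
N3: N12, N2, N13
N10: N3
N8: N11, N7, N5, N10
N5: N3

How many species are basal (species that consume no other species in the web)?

Basal species (no prey listed): N9, N8.
Count: 2.

2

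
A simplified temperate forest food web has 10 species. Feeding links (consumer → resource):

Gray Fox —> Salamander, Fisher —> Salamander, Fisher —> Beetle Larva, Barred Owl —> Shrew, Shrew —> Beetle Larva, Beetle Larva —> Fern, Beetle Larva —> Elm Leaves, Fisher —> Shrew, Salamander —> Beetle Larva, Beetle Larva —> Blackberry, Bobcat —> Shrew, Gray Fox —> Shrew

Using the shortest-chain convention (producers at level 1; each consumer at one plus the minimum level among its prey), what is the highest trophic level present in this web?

4

Producers (level 1): Elm Leaves, Fern, Blackberry.
Following each consumer down to its lowest-level prey: Elm Leaves → Beetle Larva → Shrew → Barred Owl (levels 1 through 4).
All prey of Barred Owl (Shrew 3) are at level 3 or above, so Barred Owl is at level 1 + 3 = 4.
Every consumer has at least one prey at level 3 or below, so none exceeds level 4.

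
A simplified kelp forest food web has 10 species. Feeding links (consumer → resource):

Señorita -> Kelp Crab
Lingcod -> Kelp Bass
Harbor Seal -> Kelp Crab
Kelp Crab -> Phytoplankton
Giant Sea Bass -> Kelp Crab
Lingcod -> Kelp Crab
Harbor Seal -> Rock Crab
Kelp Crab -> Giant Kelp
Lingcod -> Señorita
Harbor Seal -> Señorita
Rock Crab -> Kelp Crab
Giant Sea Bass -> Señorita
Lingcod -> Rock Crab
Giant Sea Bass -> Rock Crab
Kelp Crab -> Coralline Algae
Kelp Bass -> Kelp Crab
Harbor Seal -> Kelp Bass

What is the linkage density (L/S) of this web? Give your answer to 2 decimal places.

L/S = 1.70

There are L = 17 links among S = 10 species.
L/S = 17/10 = 1.7000 ≈ 1.70.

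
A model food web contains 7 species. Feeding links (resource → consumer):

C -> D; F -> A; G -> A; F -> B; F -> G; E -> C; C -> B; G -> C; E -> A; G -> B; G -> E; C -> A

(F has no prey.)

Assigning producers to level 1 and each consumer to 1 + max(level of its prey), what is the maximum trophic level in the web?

5

Producers (level 1): F.
F → G → E → C → A gives A level 5.
No species has a prey at level 5, so no species reaches level 6.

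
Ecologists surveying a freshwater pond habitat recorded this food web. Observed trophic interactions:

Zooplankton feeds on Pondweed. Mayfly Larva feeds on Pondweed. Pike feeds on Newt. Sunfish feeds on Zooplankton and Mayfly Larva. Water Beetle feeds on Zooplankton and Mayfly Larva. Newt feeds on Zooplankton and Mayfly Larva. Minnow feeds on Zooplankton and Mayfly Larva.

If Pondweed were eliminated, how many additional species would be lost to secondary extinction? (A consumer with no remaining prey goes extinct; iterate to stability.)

Remove Pondweed.
Round 1: Zooplankton (all prey gone), Mayfly Larva (all prey gone) → extinct.
Round 2: Water Beetle (all prey gone), Minnow (all prey gone), Sunfish (all prey gone), Newt (all prey gone) → extinct.
Round 3: Pike (all prey gone) → extinct.
No further losses. Total secondary extinctions: 7.

7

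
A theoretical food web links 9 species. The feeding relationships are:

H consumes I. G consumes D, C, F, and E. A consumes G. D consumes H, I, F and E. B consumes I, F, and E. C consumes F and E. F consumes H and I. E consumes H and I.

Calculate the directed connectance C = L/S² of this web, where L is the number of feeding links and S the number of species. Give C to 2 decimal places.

C = 0.23

The web has S = 9 species and L = 19 feeding links.
C = L / S² = 19 / 81 = 0.2346 ≈ 0.23.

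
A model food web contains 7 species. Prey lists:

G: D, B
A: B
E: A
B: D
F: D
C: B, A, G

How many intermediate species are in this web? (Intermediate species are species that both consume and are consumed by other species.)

Intermediate species (has both prey and predators): B, A, G.
Count: 3.

3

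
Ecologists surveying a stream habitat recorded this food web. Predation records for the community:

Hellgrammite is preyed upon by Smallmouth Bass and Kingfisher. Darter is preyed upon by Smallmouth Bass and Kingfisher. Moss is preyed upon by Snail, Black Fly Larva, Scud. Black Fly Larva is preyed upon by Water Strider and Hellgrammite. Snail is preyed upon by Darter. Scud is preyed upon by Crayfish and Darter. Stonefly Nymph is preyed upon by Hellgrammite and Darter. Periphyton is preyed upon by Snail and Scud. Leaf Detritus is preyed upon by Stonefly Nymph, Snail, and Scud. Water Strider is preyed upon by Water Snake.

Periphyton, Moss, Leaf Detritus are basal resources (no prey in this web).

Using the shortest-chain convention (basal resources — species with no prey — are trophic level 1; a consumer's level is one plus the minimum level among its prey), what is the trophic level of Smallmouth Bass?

Leaf Detritus has no prey (basal) → level 1.
Stonefly Nymph eats Leaf Detritus → level 2.
Hellgrammite eats Stonefly Nymph → level 3.
Smallmouth Bass eats Hellgrammite → level 4.
No prey of Smallmouth Bass is below level 3, so 4 is the minimum.

Trophic level 4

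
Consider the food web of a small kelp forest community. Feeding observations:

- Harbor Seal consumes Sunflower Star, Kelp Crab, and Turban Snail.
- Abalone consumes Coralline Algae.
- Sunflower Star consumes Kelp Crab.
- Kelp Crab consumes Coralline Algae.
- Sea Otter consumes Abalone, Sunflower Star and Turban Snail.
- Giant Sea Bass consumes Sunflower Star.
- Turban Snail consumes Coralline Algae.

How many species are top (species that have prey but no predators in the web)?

Top species (has prey, but nothing eats it): Harbor Seal, Sea Otter, Giant Sea Bass.
Count: 3.

3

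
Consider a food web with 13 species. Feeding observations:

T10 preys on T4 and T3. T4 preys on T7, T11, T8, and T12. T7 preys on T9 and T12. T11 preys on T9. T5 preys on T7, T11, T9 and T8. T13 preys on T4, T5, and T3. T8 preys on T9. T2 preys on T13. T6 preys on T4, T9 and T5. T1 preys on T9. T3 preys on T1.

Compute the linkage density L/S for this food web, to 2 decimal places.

There are L = 23 links among S = 13 species.
L/S = 23/13 = 1.7692 ≈ 1.77.

L/S = 1.77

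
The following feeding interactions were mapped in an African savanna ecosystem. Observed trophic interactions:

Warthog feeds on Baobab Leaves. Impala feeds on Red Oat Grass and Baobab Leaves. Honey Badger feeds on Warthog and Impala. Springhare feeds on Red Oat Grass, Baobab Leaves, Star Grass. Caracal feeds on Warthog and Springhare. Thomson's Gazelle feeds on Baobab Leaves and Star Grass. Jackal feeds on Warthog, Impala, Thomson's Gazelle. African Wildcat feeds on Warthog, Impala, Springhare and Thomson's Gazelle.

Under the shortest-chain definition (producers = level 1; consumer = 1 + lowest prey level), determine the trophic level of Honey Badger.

Red Oat Grass is a producer → level 1.
Impala eats Red Oat Grass → level 2.
Honey Badger eats Impala → level 3.
No prey of Honey Badger is below level 2, so 3 is the minimum.

Trophic level 3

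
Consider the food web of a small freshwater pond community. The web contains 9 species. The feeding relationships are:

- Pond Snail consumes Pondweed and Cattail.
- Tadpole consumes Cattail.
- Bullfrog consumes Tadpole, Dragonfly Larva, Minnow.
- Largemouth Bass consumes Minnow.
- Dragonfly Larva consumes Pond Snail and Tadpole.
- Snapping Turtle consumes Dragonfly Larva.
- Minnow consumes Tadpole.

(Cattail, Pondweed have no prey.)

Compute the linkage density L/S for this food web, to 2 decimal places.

L/S = 1.22

There are L = 11 links among S = 9 species.
L/S = 11/9 = 1.2222 ≈ 1.22.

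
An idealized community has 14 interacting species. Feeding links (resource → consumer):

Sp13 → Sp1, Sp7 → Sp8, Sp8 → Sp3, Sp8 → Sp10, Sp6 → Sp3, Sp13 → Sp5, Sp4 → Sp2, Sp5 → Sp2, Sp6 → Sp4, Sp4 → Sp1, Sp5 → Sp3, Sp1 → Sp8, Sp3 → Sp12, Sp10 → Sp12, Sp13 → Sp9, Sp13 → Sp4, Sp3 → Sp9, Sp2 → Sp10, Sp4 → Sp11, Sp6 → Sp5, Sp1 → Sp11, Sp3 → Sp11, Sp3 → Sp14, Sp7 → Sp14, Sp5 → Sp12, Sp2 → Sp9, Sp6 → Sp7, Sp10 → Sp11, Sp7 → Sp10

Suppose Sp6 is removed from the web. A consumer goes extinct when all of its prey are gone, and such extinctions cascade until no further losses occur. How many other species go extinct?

1

Remove Sp6.
Round 1: Sp7 (all prey gone) → extinct.
No further losses. Total secondary extinctions: 1.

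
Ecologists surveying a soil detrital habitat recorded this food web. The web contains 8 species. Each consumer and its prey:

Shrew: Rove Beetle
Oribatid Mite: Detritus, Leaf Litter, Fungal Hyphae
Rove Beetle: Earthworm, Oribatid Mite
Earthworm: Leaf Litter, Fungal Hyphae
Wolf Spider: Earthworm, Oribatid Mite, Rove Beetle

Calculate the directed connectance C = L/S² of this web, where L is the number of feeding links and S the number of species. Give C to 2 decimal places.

C = 0.17

The web has S = 8 species and L = 11 feeding links.
C = L / S² = 11 / 64 = 0.1719 ≈ 0.17.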